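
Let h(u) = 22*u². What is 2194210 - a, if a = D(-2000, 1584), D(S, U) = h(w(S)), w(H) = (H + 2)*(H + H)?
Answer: -1405185405805790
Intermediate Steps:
w(H) = 2*H*(2 + H) (w(H) = (2 + H)*(2*H) = 2*H*(2 + H))
D(S, U) = 88*S²*(2 + S)² (D(S, U) = 22*(2*S*(2 + S))² = 22*(4*S²*(2 + S)²) = 88*S²*(2 + S)²)
a = 1405185408000000 (a = 88*(-2000)²*(2 - 2000)² = 88*4000000*(-1998)² = 88*4000000*3992004 = 1405185408000000)
2194210 - a = 2194210 - 1*1405185408000000 = 2194210 - 1405185408000000 = -1405185405805790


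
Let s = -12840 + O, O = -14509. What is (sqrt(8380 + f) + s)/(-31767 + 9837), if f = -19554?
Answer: 27349/21930 - I*sqrt(11174)/21930 ≈ 1.2471 - 0.0048202*I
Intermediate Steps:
s = -27349 (s = -12840 - 14509 = -27349)
(sqrt(8380 + f) + s)/(-31767 + 9837) = (sqrt(8380 - 19554) - 27349)/(-31767 + 9837) = (sqrt(-11174) - 27349)/(-21930) = (I*sqrt(11174) - 27349)*(-1/21930) = (-27349 + I*sqrt(11174))*(-1/21930) = 27349/21930 - I*sqrt(11174)/21930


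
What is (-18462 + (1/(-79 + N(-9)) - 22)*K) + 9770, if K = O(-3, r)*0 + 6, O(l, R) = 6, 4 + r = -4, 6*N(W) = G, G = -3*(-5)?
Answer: -450028/51 ≈ -8824.1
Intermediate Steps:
G = 15
N(W) = 5/2 (N(W) = (1/6)*15 = 5/2)
r = -8 (r = -4 - 4 = -8)
K = 6 (K = 6*0 + 6 = 0 + 6 = 6)
(-18462 + (1/(-79 + N(-9)) - 22)*K) + 9770 = (-18462 + (1/(-79 + 5/2) - 22)*6) + 9770 = (-18462 + (1/(-153/2) - 22)*6) + 9770 = (-18462 + (-2/153 - 22)*6) + 9770 = (-18462 - 3368/153*6) + 9770 = (-18462 - 6736/51) + 9770 = -948298/51 + 9770 = -450028/51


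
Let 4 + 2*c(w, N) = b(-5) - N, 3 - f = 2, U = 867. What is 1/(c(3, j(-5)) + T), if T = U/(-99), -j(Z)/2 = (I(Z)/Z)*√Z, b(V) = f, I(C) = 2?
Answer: -223410/2309069 + 8712*I*√5/2309069 ≈ -0.096753 + 0.0084366*I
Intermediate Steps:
f = 1 (f = 3 - 1*2 = 3 - 2 = 1)
b(V) = 1
j(Z) = -4/√Z (j(Z) = -2*2/Z*√Z = -4/√Z)
c(w, N) = -3/2 - N/2 (c(w, N) = -2 + (1 - N)/2 = -2 + (½ - N/2) = -3/2 - N/2)
T = -289/33 (T = 867/(-99) = 867*(-1/99) = -289/33 ≈ -8.7576)
1/(c(3, j(-5)) + T) = 1/((-3/2 - (-2)/√(-5)) - 289/33) = 1/((-3/2 - (-2)*(-I*√5/5)) - 289/33) = 1/((-3/2 - 2*I*√5/5) - 289/33) = 1/(-677/66 - 2*I*√5/5)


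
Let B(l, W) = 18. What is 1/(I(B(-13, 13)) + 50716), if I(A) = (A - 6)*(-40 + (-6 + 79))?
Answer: 1/51112 ≈ 1.9565e-5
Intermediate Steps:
I(A) = -198 + 33*A (I(A) = (-6 + A)*(-40 + 73) = (-6 + A)*33 = -198 + 33*A)
1/(I(B(-13, 13)) + 50716) = 1/((-198 + 33*18) + 50716) = 1/((-198 + 594) + 50716) = 1/(396 + 50716) = 1/51112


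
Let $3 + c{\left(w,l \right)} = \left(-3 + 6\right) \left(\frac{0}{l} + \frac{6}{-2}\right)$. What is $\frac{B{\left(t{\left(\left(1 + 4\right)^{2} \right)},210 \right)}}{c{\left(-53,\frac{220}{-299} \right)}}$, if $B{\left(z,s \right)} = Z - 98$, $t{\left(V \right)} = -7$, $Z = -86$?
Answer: $\frac{46}{3} \approx 15.333$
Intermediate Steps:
$B{\left(z,s \right)} = -184$ ($B{\left(z,s \right)} = -86 - 98 = -184$)
$c{\left(w,l \right)} = -12$ ($c{\left(w,l \right)} = -3 + \left(-3 + 6\right) \left(\frac{0}{l} + \frac{6}{-2}\right) = -3 + 3 \left(0 + 6 \left(- \frac{1}{2}\right)\right) = -3 + 3 \left(0 - 3\right) = -3 + 3 \left(-3\right) = -3 - 9 = -12$)
$\frac{B{\left(t{\left(\left(1 + 4\right)^{2} \right)},210 \right)}}{c{\left(-53,\frac{220}{-299} \right)}} = - \frac{184}{-12} = \left(-184\right) \left(- \frac{1}{12}\right) = \frac{46}{3}$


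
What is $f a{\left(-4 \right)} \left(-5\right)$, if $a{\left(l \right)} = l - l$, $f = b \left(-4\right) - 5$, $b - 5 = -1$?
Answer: $0$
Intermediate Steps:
$b = 4$ ($b = 5 - 1 = 4$)
$f = -21$ ($f = 4 \left(-4\right) - 5 = -16 - 5 = -21$)
$a{\left(l \right)} = 0$
$f a{\left(-4 \right)} \left(-5\right) = \left(-21\right) 0 \left(-5\right) = 0 \left(-5\right) = 0$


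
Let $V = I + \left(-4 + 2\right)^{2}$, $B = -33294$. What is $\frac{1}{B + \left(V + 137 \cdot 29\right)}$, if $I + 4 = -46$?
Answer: $- \frac{1}{29367} \approx -3.4052 \cdot 10^{-5}$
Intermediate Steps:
$I = -50$ ($I = -4 - 46 = -50$)
$V = -46$ ($V = -50 + \left(-4 + 2\right)^{2} = -50 + \left(-2\right)^{2} = -50 + 4 = -46$)
$\frac{1}{B + \left(V + 137 \cdot 29\right)} = \frac{1}{-33294 + \left(-46 + 137 \cdot 29\right)} = \frac{1}{-33294 + \left(-46 + 3973\right)} = \frac{1}{-33294 + 3927} = \frac{1}{-29367} = - \frac{1}{29367}$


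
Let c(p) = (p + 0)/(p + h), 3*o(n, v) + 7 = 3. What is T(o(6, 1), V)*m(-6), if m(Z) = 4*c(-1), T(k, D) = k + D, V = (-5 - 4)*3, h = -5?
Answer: -170/9 ≈ -18.889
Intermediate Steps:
o(n, v) = -4/3 (o(n, v) = -7/3 + (⅓)*3 = -7/3 + 1 = -4/3)
V = -27 (V = -9*3 = -27)
c(p) = p/(-5 + p) (c(p) = (p + 0)/(p - 5) = p/(-5 + p))
T(k, D) = D + k
m(Z) = ⅔ (m(Z) = 4*(-1/(-5 - 1)) = 4*(-1/(-6)) = 4*(-1*(-⅙)) = 4*(⅙) = ⅔)
T(o(6, 1), V)*m(-6) = (-27 - 4/3)*(⅔) = -85/3*⅔ = -170/9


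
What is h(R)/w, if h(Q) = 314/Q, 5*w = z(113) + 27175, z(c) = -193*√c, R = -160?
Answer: -4266475/11748343808 - 30301*√113/11748343808 ≈ -0.00039057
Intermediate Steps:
w = 5435 - 193*√113/5 (w = (-193*√113 + 27175)/5 = (27175 - 193*√113)/5 = 5435 - 193*√113/5 ≈ 5024.7)
h(R)/w = (314/(-160))/(5435 - 193*√113/5) = (314*(-1/160))/(5435 - 193*√113/5) = -157/(80*(5435 - 193*√113/5))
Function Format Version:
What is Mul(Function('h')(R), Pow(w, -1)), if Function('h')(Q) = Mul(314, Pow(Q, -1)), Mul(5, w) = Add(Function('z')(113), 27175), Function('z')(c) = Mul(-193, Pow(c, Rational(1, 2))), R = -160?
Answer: Add(Rational(-4266475, 11748343808), Mul(Rational(-30301, 11748343808), Pow(113, Rational(1, 2)))) ≈ -0.00039057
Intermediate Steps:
w = Add(5435, Mul(Rational(-193, 5), Pow(113, Rational(1, 2)))) (w = Mul(Rational(1, 5), Add(Mul(-193, Pow(113, Rational(1, 2))), 27175)) = Mul(Rational(1, 5), Add(27175, Mul(-193, Pow(113, Rational(1, 2))))) = Add(5435, Mul(Rational(-193, 5), Pow(113, Rational(1, 2)))) ≈ 5024.7)
Mul(Function('h')(R), Pow(w, -1)) = Mul(Mul(314, Pow(-160, -1)), Pow(Add(5435, Mul(Rational(-193, 5), Pow(113, Rational(1, 2)))), -1)) = Mul(Mul(314, Rational(-1, 160)), Pow(Add(5435, Mul(Rational(-193, 5), Pow(113, Rational(1, 2)))), -1)) = Mul(Rational(-157, 80), Pow(Add(5435, Mul(Rational(-193, 5), Pow(113, Rational(1, 2)))), -1))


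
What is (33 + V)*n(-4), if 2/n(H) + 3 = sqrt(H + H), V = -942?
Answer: 5454/17 + 3636*I*sqrt(2)/17 ≈ 320.82 + 302.48*I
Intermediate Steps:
n(H) = 2/(-3 + sqrt(2)*sqrt(H)) (n(H) = 2/(-3 + sqrt(H + H)) = 2/(-3 + sqrt(2*H)) = 2/(-3 + sqrt(2)*sqrt(H)))
(33 + V)*n(-4) = (33 - 942)*(2/(-3 + sqrt(2)*sqrt(-4))) = -1818/(-3 + sqrt(2)*(2*I)) = -1818/(-3 + 2*I*sqrt(2))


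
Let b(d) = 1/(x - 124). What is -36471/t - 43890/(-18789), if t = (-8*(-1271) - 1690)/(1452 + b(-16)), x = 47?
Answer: -8509417634413/1362841326 ≈ -6243.9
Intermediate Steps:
b(d) = -1/77 (b(d) = 1/(47 - 124) = 1/(-77) = -1/77)
t = 652806/111803 (t = (-8*(-1271) - 1690)/(1452 - 1/77) = (10168 - 1690)/(111803/77) = 8478*(77/111803) = 652806/111803 ≈ 5.8389)
-36471/t - 43890/(-18789) = -36471/652806/111803 - 43890/(-18789) = -36471*111803/652806 - 43890*(-1/18789) = -1359189071/217602 + 14630/6263 = -8509417634413/1362841326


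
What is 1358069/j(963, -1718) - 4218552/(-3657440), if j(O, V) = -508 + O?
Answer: 124224383113/41603380 ≈ 2985.9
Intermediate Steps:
1358069/j(963, -1718) - 4218552/(-3657440) = 1358069/(-508 + 963) - 4218552/(-3657440) = 1358069/455 - 4218552*(-1/3657440) = 1358069*(1/455) + 527319/457180 = 1358069/455 + 527319/457180 = 124224383113/41603380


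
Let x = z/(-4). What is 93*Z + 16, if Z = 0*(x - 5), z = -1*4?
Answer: 16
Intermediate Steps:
z = -4
x = 1 (x = -4/(-4) = -4*(-1/4) = 1)
Z = 0 (Z = 0*(1 - 5) = 0*(-4) = 0)
93*Z + 16 = 93*0 + 16 = 0 + 16 = 16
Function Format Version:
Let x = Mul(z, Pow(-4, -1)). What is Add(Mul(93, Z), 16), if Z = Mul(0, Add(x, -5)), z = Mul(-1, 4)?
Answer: 16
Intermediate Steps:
z = -4
x = 1 (x = Mul(-4, Pow(-4, -1)) = Mul(-4, Rational(-1, 4)) = 1)
Z = 0 (Z = Mul(0, Add(1, -5)) = Mul(0, -4) = 0)
Add(Mul(93, Z), 16) = Add(Mul(93, 0), 16) = Add(0, 16) = 16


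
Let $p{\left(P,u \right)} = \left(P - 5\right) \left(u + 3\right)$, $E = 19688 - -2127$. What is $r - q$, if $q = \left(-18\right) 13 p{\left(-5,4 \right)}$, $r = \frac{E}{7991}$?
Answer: $- \frac{130870765}{7991} \approx -16377.0$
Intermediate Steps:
$E = 21815$ ($E = 19688 + 2127 = 21815$)
$p{\left(P,u \right)} = \left(-5 + P\right) \left(3 + u\right)$
$r = \frac{21815}{7991} \approx 2.7299$
$q = 16380$ ($q = \left(-18\right) 13 \left(-15 - 20 + 3 \left(-5\right) - 20\right) = - 234 \left(-15 - 20 - 15 - 20\right) = \left(-234\right) \left(-70\right) = 16380$)
$r - q = \frac{21815}{7991} - 16380 = - \frac{130870765}{7991}$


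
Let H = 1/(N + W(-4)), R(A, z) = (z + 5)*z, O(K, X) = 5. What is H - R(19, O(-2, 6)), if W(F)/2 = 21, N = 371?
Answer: -20649/413 ≈ -49.998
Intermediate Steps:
W(F) = 42 (W(F) = 2*21 = 42)
R(A, z) = z*(5 + z) (R(A, z) = (5 + z)*z = z*(5 + z))
H = 1/413 (H = 1/(371 + 42) = 1/413 ≈ 0.0024213)
H - R(19, O(-2, 6)) = 1/413 - 5*(5 + 5) = 1/413 - 5*10 = 1/413 - 1*50 = 1/413 - 50 = -20649/413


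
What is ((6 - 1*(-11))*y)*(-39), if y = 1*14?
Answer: -9282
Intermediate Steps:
y = 14
((6 - 1*(-11))*y)*(-39) = ((6 - 1*(-11))*14)*(-39) = ((6 + 11)*14)*(-39) = (17*14)*(-39) = 238*(-39) = -9282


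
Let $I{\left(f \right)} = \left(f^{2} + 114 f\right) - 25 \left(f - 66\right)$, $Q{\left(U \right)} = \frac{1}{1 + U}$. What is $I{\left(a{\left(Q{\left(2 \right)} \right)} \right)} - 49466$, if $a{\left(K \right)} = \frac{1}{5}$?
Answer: $- \frac{1194954}{25} \approx -47798.0$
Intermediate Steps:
$a{\left(K \right)} = \frac{1}{5}$
$I{\left(f \right)} = 1650 + f^{2} + 89 f$ ($I{\left(f \right)} = \left(f^{2} + 114 f\right) - 25 \left(f + \left(-97 + 31\right)\right) = \left(f^{2} + 114 f\right) - 25 \left(f - 66\right) = \left(f^{2} + 114 f\right) - 25 \left(-66 + f\right) = \left(f^{2} + 114 f\right) - \left(-1650 + 25 f\right) = 1650 + f^{2} + 89 f$)
$I{\left(a{\left(Q{\left(2 \right)} \right)} \right)} - 49466 = \left(1650 + \left(\frac{1}{5}\right)^{2} + 89 \cdot \frac{1}{5}\right) - 49466 = \left(1650 + \frac{1}{25} + \frac{89}{5}\right) - 49466 = \frac{41696}{25} - 49466 = - \frac{1194954}{25}$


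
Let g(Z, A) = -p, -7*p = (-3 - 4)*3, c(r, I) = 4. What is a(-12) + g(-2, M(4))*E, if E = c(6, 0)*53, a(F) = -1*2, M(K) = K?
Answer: -638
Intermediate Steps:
a(F) = -2
E = 212 (E = 4*53 = 212)
p = 3 (p = -(-3 - 4)*3/7 = -(-1)*3 = -1/7*(-21) = 3)
g(Z, A) = -3 (g(Z, A) = -1*3 = -3)
a(-12) + g(-2, M(4))*E = -2 - 3*212 = -2 - 636 = -638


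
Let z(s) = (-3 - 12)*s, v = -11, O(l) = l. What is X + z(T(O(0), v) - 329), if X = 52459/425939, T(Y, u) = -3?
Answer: 2121228679/425939 ≈ 4980.1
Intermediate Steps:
X = 52459/425939 (X = 52459*(1/425939) = 52459/425939 ≈ 0.12316)
z(s) = -15*s
X + z(T(O(0), v) - 329) = 52459/425939 - 15*(-3 - 329) = 52459/425939 - 15*(-332) = 52459/425939 + 4980 = 2121228679/425939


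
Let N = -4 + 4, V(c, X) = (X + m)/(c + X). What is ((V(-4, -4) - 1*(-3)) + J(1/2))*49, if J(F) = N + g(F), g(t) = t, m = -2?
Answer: 833/4 ≈ 208.25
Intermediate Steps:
V(c, X) = (-2 + X)/(X + c) (V(c, X) = (X - 2)/(c + X) = (-2 + X)/(X + c))
N = 0
J(F) = F (J(F) = 0 + F = F)
((V(-4, -4) - 1*(-3)) + J(1/2))*49 = (((-2 - 4)/(-4 - 4) - 1*(-3)) + 1/2)*49 = ((-6/(-8) + 3) + 1*(½))*49 = ((-⅛*(-6) + 3) + ½)*49 = ((¾ + 3) + ½)*49 = (15/4 + ½)*49 = (17/4)*49 = 833/4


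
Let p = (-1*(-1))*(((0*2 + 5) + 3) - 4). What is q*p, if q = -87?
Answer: -348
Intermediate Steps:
p = 4 (p = 1*(((0 + 5) + 3) - 4) = 1*((5 + 3) - 4) = 1*(8 - 4) = 1*4 = 4)
q*p = -87*4 = -348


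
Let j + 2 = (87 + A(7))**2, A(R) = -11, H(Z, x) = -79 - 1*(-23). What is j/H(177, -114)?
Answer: -2887/28 ≈ -103.11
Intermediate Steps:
H(Z, x) = -56 (H(Z, x) = -79 + 23 = -56)
j = 5774 (j = -2 + (87 - 11)**2 = -2 + 76**2 = -2 + 5776 = 5774)
j/H(177, -114) = 5774/(-56) = 5774*(-1/56) = -2887/28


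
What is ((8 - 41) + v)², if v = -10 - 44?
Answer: 7569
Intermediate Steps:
v = -54
((8 - 41) + v)² = ((8 - 41) - 54)² = (-33 - 54)² = (-87)² = 7569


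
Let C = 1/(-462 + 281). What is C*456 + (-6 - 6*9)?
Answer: -11316/181 ≈ -62.519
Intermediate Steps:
C = -1/181 (C = 1/(-181) = -1/181 ≈ -0.0055249)
C*456 + (-6 - 6*9) = -1/181*456 + (-6 - 6*9) = -456/181 + (-6 - 54) = -456/181 - 60 = -11316/181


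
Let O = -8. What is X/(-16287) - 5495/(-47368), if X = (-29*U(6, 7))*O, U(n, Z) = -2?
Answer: 111475817/771482616 ≈ 0.14450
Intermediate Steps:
X = -464 (X = -29*(-2)*(-8) = 58*(-8) = -464)
X/(-16287) - 5495/(-47368) = -464/(-16287) - 5495/(-47368) = -464*(-1/16287) - 5495*(-1/47368) = 464/16287 + 5495/47368 = 111475817/771482616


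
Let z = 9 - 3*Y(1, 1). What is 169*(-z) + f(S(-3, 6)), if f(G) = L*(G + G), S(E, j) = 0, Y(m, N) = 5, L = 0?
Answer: 1014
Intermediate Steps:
f(G) = 0 (f(G) = 0*(G + G) = 0*(2*G) = 0)
z = -6 (z = 9 - 3*5 = 9 - 15 = -6)
169*(-z) + f(S(-3, 6)) = 169*(-1*(-6)) + 0 = 169*6 + 0 = 1014 + 0 = 1014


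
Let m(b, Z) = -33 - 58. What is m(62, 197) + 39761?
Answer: 39670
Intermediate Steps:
m(b, Z) = -91
m(62, 197) + 39761 = -91 + 39761 = 39670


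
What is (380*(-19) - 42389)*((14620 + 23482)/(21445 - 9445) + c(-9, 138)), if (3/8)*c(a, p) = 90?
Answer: -72382061059/6000 ≈ -1.2064e+7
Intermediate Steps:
c(a, p) = 240 (c(a, p) = (8/3)*90 = 240)
(380*(-19) - 42389)*((14620 + 23482)/(21445 - 9445) + c(-9, 138)) = (380*(-19) - 42389)*((14620 + 23482)/(21445 - 9445) + 240) = (-7220 - 42389)*(38102/12000 + 240) = -49609*(38102*(1/12000) + 240) = -49609*(19051/6000 + 240) = -49609*1459051/6000 = -72382061059/6000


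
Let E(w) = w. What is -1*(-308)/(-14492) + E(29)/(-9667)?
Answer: -849426/35023541 ≈ -0.024253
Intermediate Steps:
-1*(-308)/(-14492) + E(29)/(-9667) = -1*(-308)/(-14492) + 29/(-9667) = 308*(-1/14492) + 29*(-1/9667) = -77/3623 - 29/9667 = -849426/35023541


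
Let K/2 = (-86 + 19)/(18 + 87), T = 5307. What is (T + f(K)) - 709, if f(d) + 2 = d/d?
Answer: 4597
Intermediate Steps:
K = -134/105 (K = 2*((-86 + 19)/(18 + 87)) = 2*(-67/105) = -134/105 ≈ -1.2762)
f(d) = -1 (f(d) = -2 + d/d = -2 + 1 = -1)
(T + f(K)) - 709 = (5307 - 1) - 709 = 5306 - 709 = 4597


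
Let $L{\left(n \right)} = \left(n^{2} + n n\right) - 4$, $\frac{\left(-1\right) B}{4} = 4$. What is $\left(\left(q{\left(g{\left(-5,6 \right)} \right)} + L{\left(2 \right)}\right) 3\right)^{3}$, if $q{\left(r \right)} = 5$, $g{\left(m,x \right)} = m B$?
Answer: $19683$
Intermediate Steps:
$B = -16$ ($B = \left(-4\right) 4 = -16$)
$g{\left(m,x \right)} = - 16 m$ ($g{\left(m,x \right)} = m \left(-16\right) = - 16 m$)
$L{\left(n \right)} = -4 + 2 n^{2}$ ($L{\left(n \right)} = \left(n^{2} + n^{2}\right) - 4 = 2 n^{2} - 4 = -4 + 2 n^{2}$)
$\left(\left(q{\left(g{\left(-5,6 \right)} \right)} + L{\left(2 \right)}\right) 3\right)^{3} = \left(\left(5 - \left(4 - 2 \cdot 2^{2}\right)\right) 3\right)^{3} = \left(\left(5 + \left(-4 + 2 \cdot 4\right)\right) 3\right)^{3} = \left(\left(5 + \left(-4 + 8\right)\right) 3\right)^{3} = \left(\left(5 + 4\right) 3\right)^{3} = \left(9 \cdot 3\right)^{3} = 27^{3} = 19683$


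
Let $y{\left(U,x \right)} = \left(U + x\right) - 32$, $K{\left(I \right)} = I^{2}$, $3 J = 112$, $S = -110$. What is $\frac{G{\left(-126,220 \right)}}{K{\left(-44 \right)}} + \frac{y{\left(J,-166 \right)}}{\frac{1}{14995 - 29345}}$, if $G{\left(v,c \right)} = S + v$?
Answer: $\frac{3347682623}{1452} \approx 2.3056 \cdot 10^{6}$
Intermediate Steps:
$J = \frac{112}{3}$ ($J = \frac{1}{3} \cdot 112 = \frac{112}{3} \approx 37.333$)
$G{\left(v,c \right)} = -110 + v$
$y{\left(U,x \right)} = -32 + U + x$
$\frac{G{\left(-126,220 \right)}}{K{\left(-44 \right)}} + \frac{y{\left(J,-166 \right)}}{\frac{1}{14995 - 29345}} = \frac{-110 - 126}{\left(-44\right)^{2}} + \frac{-32 + \frac{112}{3} - 166}{\frac{1}{14995 - 29345}} = - \frac{236}{1936} - \frac{482}{3 \frac{1}{-14350}} = \left(-236\right) \frac{1}{1936} - \frac{482}{3 \left(- \frac{1}{14350}\right)} = - \frac{59}{484} - - \frac{6916700}{3} = - \frac{59}{484} + \frac{6916700}{3} = \frac{3347682623}{1452}$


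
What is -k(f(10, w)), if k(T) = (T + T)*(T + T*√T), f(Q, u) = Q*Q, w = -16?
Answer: -220000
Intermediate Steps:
f(Q, u) = Q²
k(T) = 2*T*(T + T^(3/2)) (k(T) = (2*T)*(T + T^(3/2)) = 2*T*(T + T^(3/2)))
-k(f(10, w)) = -(2*(10²)² + 2*(10²)^(5/2)) = -(2*100² + 2*100^(5/2)) = -(2*10000 + 2*100000) = -(20000 + 200000) = -1*220000 = -220000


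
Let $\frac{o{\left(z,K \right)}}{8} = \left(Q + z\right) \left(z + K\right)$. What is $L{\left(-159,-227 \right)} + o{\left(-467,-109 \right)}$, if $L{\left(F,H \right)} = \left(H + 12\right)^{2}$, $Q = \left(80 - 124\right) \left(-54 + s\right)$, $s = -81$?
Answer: $-25173359$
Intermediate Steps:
$Q = 5940$ ($Q = \left(80 - 124\right) \left(-54 - 81\right) = \left(-44\right) \left(-135\right) = 5940$)
$L{\left(F,H \right)} = \left(12 + H\right)^{2}$
$o{\left(z,K \right)} = 8 \left(5940 + z\right) \left(K + z\right)$ ($o{\left(z,K \right)} = 8 \left(5940 + z\right) \left(z + K\right) = 8 \left(5940 + z\right) \left(K + z\right)$)
$L{\left(-159,-227 \right)} + o{\left(-467,-109 \right)} = \left(12 - 227\right)^{2} + \left(8 \left(-467\right)^{2} + 47520 \left(-109\right) + 47520 \left(-467\right) + 8 \left(-109\right) \left(-467\right)\right) = \left(-215\right)^{2} + \left(8 \cdot 218089 - 5179680 - 22191840 + 407224\right) = 46225 + \left(1744712 - 5179680 - 22191840 + 407224\right) = 46225 - 25219584 = -25173359$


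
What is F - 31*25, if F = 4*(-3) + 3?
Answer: -784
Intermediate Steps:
F = -9 (F = -12 + 3 = -9)
F - 31*25 = -9 - 31*25 = -9 - 775 = -784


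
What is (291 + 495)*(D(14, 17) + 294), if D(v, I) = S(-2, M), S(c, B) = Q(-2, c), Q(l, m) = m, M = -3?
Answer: 229512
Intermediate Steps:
S(c, B) = c
D(v, I) = -2
(291 + 495)*(D(14, 17) + 294) = (291 + 495)*(-2 + 294) = 786*292 = 229512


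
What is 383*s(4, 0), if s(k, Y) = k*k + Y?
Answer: 6128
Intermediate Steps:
s(k, Y) = Y + k**2 (s(k, Y) = k**2 + Y = Y + k**2)
383*s(4, 0) = 383*(0 + 4**2) = 383*(0 + 16) = 383*16 = 6128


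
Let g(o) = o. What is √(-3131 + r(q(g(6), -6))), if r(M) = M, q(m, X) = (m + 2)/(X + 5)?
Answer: I*√3139 ≈ 56.027*I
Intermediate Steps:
q(m, X) = (2 + m)/(5 + X)
√(-3131 + r(q(g(6), -6))) = √(-3131 + (2 + 6)/(5 - 6)) = √(-3131 + 8/(-1)) = √(-3131 - 1*8) = √(-3131 - 8) = √(-3139) = I*√3139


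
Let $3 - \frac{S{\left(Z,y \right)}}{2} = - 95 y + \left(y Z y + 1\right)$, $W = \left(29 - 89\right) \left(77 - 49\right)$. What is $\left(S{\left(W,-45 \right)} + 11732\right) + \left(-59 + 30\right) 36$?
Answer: $6806142$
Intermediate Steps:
$W = -1680$ ($W = \left(-60\right) 28 = -1680$)
$S{\left(Z,y \right)} = 4 + 190 y - 2 Z y^{2}$ ($S{\left(Z,y \right)} = 6 - 2 \left(- 95 y + \left(y Z y + 1\right)\right) = 6 - 2 \left(- 95 y + \left(Z y y + 1\right)\right) = 6 - 2 \left(- 95 y + \left(Z y^{2} + 1\right)\right) = 6 - 2 \left(- 95 y + \left(1 + Z y^{2}\right)\right) = 6 - 2 \left(1 - 95 y + Z y^{2}\right) = 6 - \left(2 - 190 y + 2 Z y^{2}\right) = 4 + 190 y - 2 Z y^{2}$)
$\left(S{\left(W,-45 \right)} + 11732\right) + \left(-59 + 30\right) 36 = \left(\left(4 + 190 \left(-45\right) - - 3360 \left(-45\right)^{2}\right) + 11732\right) + \left(-59 + 30\right) 36 = \left(\left(4 - 8550 - \left(-3360\right) 2025\right) + 11732\right) - 1044 = \left(\left(4 - 8550 + 6804000\right) + 11732\right) - 1044 = \left(6795454 + 11732\right) - 1044 = 6807186 - 1044 = 6806142$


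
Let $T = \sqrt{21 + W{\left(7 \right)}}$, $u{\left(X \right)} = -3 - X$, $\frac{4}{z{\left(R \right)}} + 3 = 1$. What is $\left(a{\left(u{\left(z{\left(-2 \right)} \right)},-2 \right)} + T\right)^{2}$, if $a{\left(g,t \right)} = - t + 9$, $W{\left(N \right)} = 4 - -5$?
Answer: $\left(11 + \sqrt{30}\right)^{2} \approx 271.5$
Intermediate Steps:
$W{\left(N \right)} = 9$ ($W{\left(N \right)} = 4 + 5 = 9$)
$z{\left(R \right)} = -2$ ($z{\left(R \right)} = \frac{4}{-3 + 1} = \frac{4}{-2} = 4 \left(- \frac{1}{2}\right) = -2$)
$a{\left(g,t \right)} = 9 - t$
$T = \sqrt{30}$ ($T = \sqrt{21 + 9} = \sqrt{30} \approx 5.4772$)
$\left(a{\left(u{\left(z{\left(-2 \right)} \right)},-2 \right)} + T\right)^{2} = \left(\left(9 - -2\right) + \sqrt{30}\right)^{2} = \left(\left(9 + 2\right) + \sqrt{30}\right)^{2} = \left(11 + \sqrt{30}\right)^{2}$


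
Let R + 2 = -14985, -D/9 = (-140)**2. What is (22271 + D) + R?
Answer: -169116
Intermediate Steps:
D = -176400 (D = -9*(-140)**2 = -9*19600 = -176400)
R = -14987 (R = -2 - 14985 = -14987)
(22271 + D) + R = (22271 - 176400) - 14987 = -154129 - 14987 = -169116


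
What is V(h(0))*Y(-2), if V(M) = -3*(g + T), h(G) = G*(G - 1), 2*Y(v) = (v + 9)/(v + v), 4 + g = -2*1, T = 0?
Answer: -63/4 ≈ -15.750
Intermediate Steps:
g = -6 (g = -4 - 2*1 = -4 - 2 = -6)
Y(v) = (9 + v)/(4*v) (Y(v) = ((v + 9)/(v + v))/2 = ((9 + v)/((2*v)))/2 = ((9 + v)*(1/(2*v)))/2 = ((9 + v)/(2*v))/2 = (9 + v)/(4*v))
h(G) = G*(-1 + G)
V(M) = 18 (V(M) = -3*(-6 + 0) = -3*(-6) = 18)
V(h(0))*Y(-2) = 18*((¼)*(9 - 2)/(-2)) = 18*((¼)*(-½)*7) = 18*(-7/8) = -63/4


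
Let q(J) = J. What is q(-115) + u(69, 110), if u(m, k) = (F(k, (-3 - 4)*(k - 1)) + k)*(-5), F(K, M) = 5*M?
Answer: 18410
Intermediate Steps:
u(m, k) = -175 + 170*k (u(m, k) = (5*((-3 - 4)*(k - 1)) + k)*(-5) = (5*(-7*(-1 + k)) + k)*(-5) = (5*(7 - 7*k) + k)*(-5) = ((35 - 35*k) + k)*(-5) = (35 - 34*k)*(-5) = -175 + 170*k)
q(-115) + u(69, 110) = -115 + (-175 + 170*110) = -115 + (-175 + 18700) = -115 + 18525 = 18410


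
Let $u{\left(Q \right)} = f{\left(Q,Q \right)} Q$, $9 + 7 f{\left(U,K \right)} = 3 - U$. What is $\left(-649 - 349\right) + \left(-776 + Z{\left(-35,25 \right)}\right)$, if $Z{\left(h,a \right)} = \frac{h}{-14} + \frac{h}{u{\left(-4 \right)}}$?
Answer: $- \frac{14417}{8} \approx -1802.1$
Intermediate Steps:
$f{\left(U,K \right)} = - \frac{6}{7} - \frac{U}{7}$ ($f{\left(U,K \right)} = - \frac{9}{7} + \frac{3 - U}{7} = - \frac{9}{7} - \left(- \frac{3}{7} + \frac{U}{7}\right) = - \frac{6}{7} - \frac{U}{7}$)
$u{\left(Q \right)} = Q \left(- \frac{6}{7} - \frac{Q}{7}\right)$ ($u{\left(Q \right)} = \left(- \frac{6}{7} - \frac{Q}{7}\right) Q = Q \left(- \frac{6}{7} - \frac{Q}{7}\right)$)
$Z{\left(h,a \right)} = \frac{45 h}{56}$ ($Z{\left(h,a \right)} = \frac{h}{-14} + \frac{h}{\left(- \frac{1}{7}\right) \left(-4\right) \left(6 - 4\right)} = h \left(- \frac{1}{14}\right) + \frac{h}{\left(- \frac{1}{7}\right) \left(-4\right) 2} = - \frac{h}{14} + \frac{h}{\frac{8}{7}} = - \frac{h}{14} + h \frac{7}{8} = - \frac{h}{14} + \frac{7 h}{8} = \frac{45 h}{56}$)
$\left(-649 - 349\right) + \left(-776 + Z{\left(-35,25 \right)}\right) = \left(-649 - 349\right) + \left(-776 + \frac{45}{56} \left(-35\right)\right) = -998 - \frac{6433}{8} = - \frac{14417}{8}$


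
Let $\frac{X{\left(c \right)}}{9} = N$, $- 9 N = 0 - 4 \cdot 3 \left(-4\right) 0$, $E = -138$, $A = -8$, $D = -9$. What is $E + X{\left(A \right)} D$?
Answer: $-138$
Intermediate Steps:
$N = 0$ ($N = - \frac{0 - 4 \cdot 3 \left(-4\right) 0}{9} = - \frac{0 - 4 \left(\left(-12\right) 0\right)}{9} = - \frac{0 - 0}{9} = - \frac{0 + 0}{9} = \left(- \frac{1}{9}\right) 0 = 0$)
$X{\left(c \right)} = 0$ ($X{\left(c \right)} = 9 \cdot 0 = 0$)
$E + X{\left(A \right)} D = -138 + 0 \left(-9\right) = -138 + 0 = -138$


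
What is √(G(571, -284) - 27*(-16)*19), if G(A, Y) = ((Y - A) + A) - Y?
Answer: 12*√57 ≈ 90.598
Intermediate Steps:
G(A, Y) = 0 (G(A, Y) = Y - Y = 0)
√(G(571, -284) - 27*(-16)*19) = √(0 - 27*(-16)*19) = √(0 + 432*19) = √(0 + 8208) = √8208 = 12*√57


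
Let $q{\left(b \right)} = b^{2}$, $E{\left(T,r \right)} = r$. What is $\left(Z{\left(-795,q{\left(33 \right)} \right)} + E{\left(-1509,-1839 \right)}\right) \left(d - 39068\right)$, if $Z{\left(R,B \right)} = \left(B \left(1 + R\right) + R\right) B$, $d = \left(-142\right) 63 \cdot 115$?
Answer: $1006444277604744$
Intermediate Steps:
$d = -1028790$ ($d = \left(-8946\right) 115 = -1028790$)
$Z{\left(R,B \right)} = B \left(R + B \left(1 + R\right)\right)$ ($Z{\left(R,B \right)} = \left(R + B \left(1 + R\right)\right) B = B \left(R + B \left(1 + R\right)\right)$)
$\left(Z{\left(-795,q{\left(33 \right)} \right)} + E{\left(-1509,-1839 \right)}\right) \left(d - 39068\right) = \left(33^{2} \left(33^{2} - 795 + 33^{2} \left(-795\right)\right) - 1839\right) \left(-1028790 - 39068\right) = \left(1089 \left(1089 - 795 + 1089 \left(-795\right)\right) - 1839\right) \left(-1067858\right) = \left(1089 \left(1089 - 795 - 865755\right) - 1839\right) \left(-1067858\right) = \left(1089 \left(-865461\right) - 1839\right) \left(-1067858\right) = \left(-942487029 - 1839\right) \left(-1067858\right) = \left(-942488868\right) \left(-1067858\right) = 1006444277604744$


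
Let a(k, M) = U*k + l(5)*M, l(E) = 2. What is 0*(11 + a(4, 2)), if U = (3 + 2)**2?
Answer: 0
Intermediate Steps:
U = 25 (U = 5**2 = 25)
a(k, M) = 2*M + 25*k (a(k, M) = 25*k + 2*M = 2*M + 25*k)
0*(11 + a(4, 2)) = 0*(11 + (2*2 + 25*4)) = 0*(11 + (4 + 100)) = 0*(11 + 104) = 0*115 = 0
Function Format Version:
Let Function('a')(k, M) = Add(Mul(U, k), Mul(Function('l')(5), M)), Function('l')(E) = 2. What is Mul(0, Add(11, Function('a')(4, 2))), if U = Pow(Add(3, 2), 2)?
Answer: 0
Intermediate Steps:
U = 25 (U = Pow(5, 2) = 25)
Function('a')(k, M) = Add(Mul(2, M), Mul(25, k)) (Function('a')(k, M) = Add(Mul(25, k), Mul(2, M)) = Add(Mul(2, M), Mul(25, k)))
Mul(0, Add(11, Function('a')(4, 2))) = Mul(0, Add(11, Add(Mul(2, 2), Mul(25, 4)))) = Mul(0, Add(11, Add(4, 100))) = Mul(0, Add(11, 104)) = Mul(0, 115) = 0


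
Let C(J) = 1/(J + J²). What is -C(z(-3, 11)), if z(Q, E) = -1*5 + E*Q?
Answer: -1/1406 ≈ -0.00071124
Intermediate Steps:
z(Q, E) = -5 + E*Q
-C(z(-3, 11)) = -1/((-5 + 11*(-3))*(1 + (-5 + 11*(-3)))) = -1/((-5 - 33)*(1 + (-5 - 33))) = -1/((-38)*(1 - 38)) = -(-1)/(38*(-37)) = -(-1)*(-1)/(38*37) = -1*1/1406 = -1/1406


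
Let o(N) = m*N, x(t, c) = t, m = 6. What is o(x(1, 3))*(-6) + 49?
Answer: 13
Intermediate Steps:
o(N) = 6*N
o(x(1, 3))*(-6) + 49 = (6*1)*(-6) + 49 = 6*(-6) + 49 = -36 + 49 = 13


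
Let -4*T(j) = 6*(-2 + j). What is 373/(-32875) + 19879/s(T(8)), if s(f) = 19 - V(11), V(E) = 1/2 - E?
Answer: 1307022243/1939625 ≈ 673.85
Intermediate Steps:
T(j) = 3 - 3*j/2 (T(j) = -3*(-2 + j)/2 = -(-12 + 6*j)/4 = 3 - 3*j/2)
V(E) = ½ - E
s(f) = 59/2 (s(f) = 19 - (½ - 1*11) = 19 - (½ - 11) = 19 - 1*(-21/2) = 19 + 21/2 = 59/2)
373/(-32875) + 19879/s(T(8)) = 373/(-32875) + 19879/(59/2) = 373*(-1/32875) + 19879*(2/59) = -373/32875 + 39758/59 = 1307022243/1939625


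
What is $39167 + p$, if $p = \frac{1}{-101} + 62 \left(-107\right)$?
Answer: $\frac{3285832}{101} \approx 32533.0$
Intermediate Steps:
$p = - \frac{670035}{101}$ ($p = - \frac{1}{101} - 6634 = - \frac{670035}{101} \approx -6634.0$)
$39167 + p = 39167 - \frac{670035}{101} = \frac{3285832}{101}$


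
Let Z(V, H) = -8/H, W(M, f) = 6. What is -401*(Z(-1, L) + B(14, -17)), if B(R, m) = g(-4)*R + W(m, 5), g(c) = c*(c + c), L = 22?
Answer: -2000990/11 ≈ -1.8191e+5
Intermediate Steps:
g(c) = 2*c² (g(c) = c*(2*c) = 2*c²)
B(R, m) = 6 + 32*R (B(R, m) = (2*(-4)²)*R + 6 = (2*16)*R + 6 = 32*R + 6 = 6 + 32*R)
-401*(Z(-1, L) + B(14, -17)) = -401*(-8/22 + (6 + 32*14)) = -401*(-8*1/22 + (6 + 448)) = -401*(-4/11 + 454) = -401*4990/11 = -2000990/11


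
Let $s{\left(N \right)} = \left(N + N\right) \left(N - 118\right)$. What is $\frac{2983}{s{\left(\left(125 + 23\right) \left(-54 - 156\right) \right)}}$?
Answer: $\frac{157}{102066720} \approx 1.5382 \cdot 10^{-6}$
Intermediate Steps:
$s{\left(N \right)} = 2 N \left(-118 + N\right)$
$\frac{2983}{s{\left(\left(125 + 23\right) \left(-54 - 156\right) \right)}} = \frac{2983}{2 \left(125 + 23\right) \left(-54 - 156\right) \left(-118 + \left(125 + 23\right) \left(-54 - 156\right)\right)} = \frac{2983}{2 \cdot 148 \left(-210\right) \left(-118 + 148 \left(-210\right)\right)} = \frac{2983}{2 \left(-31080\right) \left(-118 - 31080\right)} = \frac{2983}{2 \left(-31080\right) \left(-31198\right)} = \frac{2983}{1939267680} = 2983 \cdot \frac{1}{1939267680} = \frac{157}{102066720}$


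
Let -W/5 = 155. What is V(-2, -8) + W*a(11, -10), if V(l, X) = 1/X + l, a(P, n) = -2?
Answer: 12383/8 ≈ 1547.9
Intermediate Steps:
W = -775 (W = -5*155 = -775)
V(l, X) = l + 1/X
V(-2, -8) + W*a(11, -10) = (-2 + 1/(-8)) - 775*(-2) = (-2 - ⅛) + 1550 = -17/8 + 1550 = 12383/8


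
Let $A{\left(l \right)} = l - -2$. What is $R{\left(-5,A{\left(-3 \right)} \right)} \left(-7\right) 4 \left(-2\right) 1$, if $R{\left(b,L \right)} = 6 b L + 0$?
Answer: $1680$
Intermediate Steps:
$A{\left(l \right)} = 2 + l$ ($A{\left(l \right)} = l + 2 = 2 + l$)
$R{\left(b,L \right)} = 6 L b$ ($R{\left(b,L \right)} = 6 L b + 0 = 6 L b$)
$R{\left(-5,A{\left(-3 \right)} \right)} \left(-7\right) 4 \left(-2\right) 1 = 6 \left(2 - 3\right) \left(-5\right) \left(-7\right) 4 \left(-2\right) 1 = 6 \left(-1\right) \left(-5\right) \left(-7\right) \left(\left(-8\right) 1\right) = 30 \left(-7\right) \left(-8\right) = \left(-210\right) \left(-8\right) = 1680$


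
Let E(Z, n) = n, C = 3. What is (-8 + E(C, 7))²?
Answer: 1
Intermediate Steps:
(-8 + E(C, 7))² = (-8 + 7)² = (-1)² = 1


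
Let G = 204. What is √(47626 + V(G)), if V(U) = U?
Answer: √47830 ≈ 218.70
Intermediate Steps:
√(47626 + V(G)) = √(47626 + 204) = √47830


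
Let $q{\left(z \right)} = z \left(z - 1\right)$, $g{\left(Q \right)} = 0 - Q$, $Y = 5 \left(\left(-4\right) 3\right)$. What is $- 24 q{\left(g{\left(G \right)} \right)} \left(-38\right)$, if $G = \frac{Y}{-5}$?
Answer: $142272$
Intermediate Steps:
$Y = -60$ ($Y = 5 \left(-12\right) = -60$)
$G = 12$ ($G = - \frac{60}{-5} = \left(-60\right) \left(- \frac{1}{5}\right) = 12$)
$g{\left(Q \right)} = - Q$
$q{\left(z \right)} = z \left(-1 + z\right)$
$- 24 q{\left(g{\left(G \right)} \right)} \left(-38\right) = - 24 \left(-1\right) 12 \left(-1 - 12\right) \left(-38\right) = - 24 \left(- 12 \left(-1 - 12\right)\right) \left(-38\right) = - 24 \left(\left(-12\right) \left(-13\right)\right) \left(-38\right) = \left(-24\right) 156 \left(-38\right) = \left(-3744\right) \left(-38\right) = 142272$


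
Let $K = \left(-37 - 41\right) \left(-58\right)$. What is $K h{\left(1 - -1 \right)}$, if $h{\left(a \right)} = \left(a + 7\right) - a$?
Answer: $31668$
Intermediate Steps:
$h{\left(a \right)} = 7$ ($h{\left(a \right)} = \left(7 + a\right) - a = 7$)
$K = 4524$ ($K = \left(-78\right) \left(-58\right) = 4524$)
$K h{\left(1 - -1 \right)} = 4524 \cdot 7 = 31668$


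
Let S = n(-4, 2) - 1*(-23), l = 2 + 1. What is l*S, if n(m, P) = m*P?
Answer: 45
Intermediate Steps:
n(m, P) = P*m
l = 3
S = 15 (S = 2*(-4) - 1*(-23) = -8 + 23 = 15)
l*S = 3*15 = 45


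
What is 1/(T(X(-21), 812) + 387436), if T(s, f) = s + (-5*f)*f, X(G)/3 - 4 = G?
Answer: -1/2909335 ≈ -3.4372e-7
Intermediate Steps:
X(G) = 12 + 3*G
T(s, f) = s - 5*f**2
1/(T(X(-21), 812) + 387436) = 1/(((12 + 3*(-21)) - 5*812**2) + 387436) = 1/(((12 - 63) - 5*659344) + 387436) = 1/((-51 - 3296720) + 387436) = 1/(-3296771 + 387436) = 1/(-2909335) = -1/2909335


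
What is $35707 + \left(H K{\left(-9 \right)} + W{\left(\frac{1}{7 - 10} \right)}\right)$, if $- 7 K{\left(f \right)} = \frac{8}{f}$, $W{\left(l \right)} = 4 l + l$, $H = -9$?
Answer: $\frac{749788}{21} \approx 35704.0$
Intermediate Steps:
$W{\left(l \right)} = 5 l$
$K{\left(f \right)} = - \frac{8}{7 f}$ ($K{\left(f \right)} = - \frac{8 \frac{1}{f}}{7} = - \frac{8}{7 f}$)
$35707 + \left(H K{\left(-9 \right)} + W{\left(\frac{1}{7 - 10} \right)}\right) = 35707 + \left(- 9 \left(- \frac{8}{7 \left(-9\right)}\right) + \frac{5}{7 - 10}\right) = 35707 - \left(\frac{5}{3} + 9 \left(- \frac{8}{7}\right) \left(- \frac{1}{9}\right)\right) = 35707 + \left(\left(-9\right) \frac{8}{63} + 5 \left(- \frac{1}{3}\right)\right) = 35707 - \frac{59}{21} = \frac{749788}{21}$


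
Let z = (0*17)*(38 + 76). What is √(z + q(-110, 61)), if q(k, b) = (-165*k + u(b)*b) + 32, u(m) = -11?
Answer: √17511 ≈ 132.33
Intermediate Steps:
z = 0 (z = 0*114 = 0)
q(k, b) = 32 - 165*k - 11*b (q(k, b) = (-165*k - 11*b) + 32 = 32 - 165*k - 11*b)
√(z + q(-110, 61)) = √(0 + (32 - 165*(-110) - 11*61)) = √(0 + (32 + 18150 - 671)) = √(0 + 17511) = √17511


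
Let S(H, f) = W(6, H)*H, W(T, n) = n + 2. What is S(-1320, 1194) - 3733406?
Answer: -1993646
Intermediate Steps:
W(T, n) = 2 + n
S(H, f) = H*(2 + H) (S(H, f) = (2 + H)*H = H*(2 + H))
S(-1320, 1194) - 3733406 = -1320*(2 - 1320) - 3733406 = -1320*(-1318) - 3733406 = 1739760 - 3733406 = -1993646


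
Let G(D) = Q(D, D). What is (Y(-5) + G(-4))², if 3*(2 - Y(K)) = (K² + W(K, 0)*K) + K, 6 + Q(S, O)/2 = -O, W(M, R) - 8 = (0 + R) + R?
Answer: 196/9 ≈ 21.778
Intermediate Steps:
W(M, R) = 8 + 2*R (W(M, R) = 8 + ((0 + R) + R) = 8 + (R + R) = 8 + 2*R)
Q(S, O) = -12 - 2*O (Q(S, O) = -12 + 2*(-O) = -12 - 2*O)
Y(K) = 2 - 3*K - K²/3 (Y(K) = 2 - ((K² + (8 + 2*0)*K) + K)/3 = 2 - ((K² + (8 + 0)*K) + K)/3 = 2 - ((K² + 8*K) + K)/3 = 2 - (K² + 9*K)/3 = 2 + (-3*K - K²/3) = 2 - 3*K - K²/3)
G(D) = -12 - 2*D
(Y(-5) + G(-4))² = ((2 - 3*(-5) - ⅓*(-5)²) + (-12 - 2*(-4)))² = ((2 + 15 - ⅓*25) + (-12 + 8))² = ((2 + 15 - 25/3) - 4)² = (26/3 - 4)² = (14/3)² = 196/9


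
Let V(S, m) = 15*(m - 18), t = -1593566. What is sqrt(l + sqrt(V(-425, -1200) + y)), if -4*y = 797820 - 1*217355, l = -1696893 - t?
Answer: sqrt(-413308 + 2*I*sqrt(653545))/2 ≈ 0.62874 + 321.45*I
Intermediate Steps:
V(S, m) = -270 + 15*m (V(S, m) = 15*(-18 + m) = -270 + 15*m)
l = -103327 (l = -1696893 - 1*(-1593566) = -1696893 + 1593566 = -103327)
y = -580465/4 (y = -(797820 - 1*217355)/4 = -(797820 - 217355)/4 = -1/4*580465 = -580465/4 ≈ -1.4512e+5)
sqrt(l + sqrt(V(-425, -1200) + y)) = sqrt(-103327 + sqrt((-270 + 15*(-1200)) - 580465/4)) = sqrt(-103327 + sqrt((-270 - 18000) - 580465/4)) = sqrt(-103327 + sqrt(-18270 - 580465/4)) = sqrt(-103327 + sqrt(-653545/4)) = sqrt(-103327 + I*sqrt(653545)/2)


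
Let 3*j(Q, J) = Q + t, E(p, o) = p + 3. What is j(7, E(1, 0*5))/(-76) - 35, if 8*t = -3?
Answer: -63893/1824 ≈ -35.029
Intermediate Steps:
t = -3/8 (t = (⅛)*(-3) = -3/8 ≈ -0.37500)
E(p, o) = 3 + p
j(Q, J) = -⅛ + Q/3 (j(Q, J) = (Q - 3/8)/3 = (-3/8 + Q)/3 = -⅛ + Q/3)
j(7, E(1, 0*5))/(-76) - 35 = (-⅛ + (⅓)*7)/(-76) - 35 = (-⅛ + 7/3)*(-1/76) - 35 = (53/24)*(-1/76) - 35 = -53/1824 - 35 = -63893/1824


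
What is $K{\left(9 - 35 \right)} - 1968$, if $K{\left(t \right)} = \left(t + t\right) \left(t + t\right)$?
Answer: $736$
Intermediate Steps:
$K{\left(t \right)} = 4 t^{2}$ ($K{\left(t \right)} = 2 t 2 t = 4 t^{2}$)
$K{\left(9 - 35 \right)} - 1968 = 4 \left(9 - 35\right)^{2} - 1968 = 4 \left(-26\right)^{2} - 1968 = 4 \cdot 676 - 1968 = 2704 - 1968 = 736$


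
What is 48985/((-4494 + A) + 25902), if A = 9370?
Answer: 48985/30778 ≈ 1.5916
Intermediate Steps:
48985/((-4494 + A) + 25902) = 48985/((-4494 + 9370) + 25902) = 48985/(4876 + 25902) = 48985/30778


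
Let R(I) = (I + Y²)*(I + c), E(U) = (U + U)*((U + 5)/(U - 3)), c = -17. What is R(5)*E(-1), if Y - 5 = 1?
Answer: -984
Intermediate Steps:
Y = 6 (Y = 5 + 1 = 6)
E(U) = 2*U*(5 + U)/(-3 + U) (E(U) = (2*U)*((5 + U)/(-3 + U)) = 2*U*(5 + U)/(-3 + U))
R(I) = (-17 + I)*(36 + I) (R(I) = (I + 6²)*(I - 17) = (I + 36)*(-17 + I) = (36 + I)*(-17 + I) = (-17 + I)*(36 + I))
R(5)*E(-1) = (-612 + 5² + 19*5)*(2*(-1)*(5 - 1)/(-3 - 1)) = (-612 + 25 + 95)*(2*(-1)*4/(-4)) = -984*(-1)*(-1)*4/4 = -492*2 = -984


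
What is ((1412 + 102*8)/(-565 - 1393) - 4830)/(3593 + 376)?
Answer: -4729684/3885651 ≈ -1.2172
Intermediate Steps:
((1412 + 102*8)/(-565 - 1393) - 4830)/(3593 + 376) = ((1412 + 816)/(-1958) - 4830)/3969 = (2228*(-1/1958) - 4830)*(1/3969) = (-1114/979 - 4830)*(1/3969) = -4729684/979*1/3969 = -4729684/3885651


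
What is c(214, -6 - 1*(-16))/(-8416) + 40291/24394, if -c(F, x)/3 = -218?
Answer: 80783845/51324976 ≈ 1.5740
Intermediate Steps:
c(F, x) = 654 (c(F, x) = -3*(-218) = 654)
c(214, -6 - 1*(-16))/(-8416) + 40291/24394 = 654/(-8416) + 40291/24394 = 654*(-1/8416) + 40291*(1/24394) = -327/4208 + 40291/24394 = 80783845/51324976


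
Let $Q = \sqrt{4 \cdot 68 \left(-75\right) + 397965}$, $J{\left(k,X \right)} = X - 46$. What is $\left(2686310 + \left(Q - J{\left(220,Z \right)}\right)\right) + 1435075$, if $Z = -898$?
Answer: $4122329 + \sqrt{377565} \approx 4.1229 \cdot 10^{6}$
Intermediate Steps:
$J{\left(k,X \right)} = -46 + X$ ($J{\left(k,X \right)} = X - 46 = -46 + X$)
$Q = \sqrt{377565}$ ($Q = \sqrt{272 \left(-75\right) + 397965} = \sqrt{-20400 + 397965} = \sqrt{377565} \approx 614.46$)
$\left(2686310 + \left(Q - J{\left(220,Z \right)}\right)\right) + 1435075 = \left(2686310 + \left(\sqrt{377565} - \left(-46 - 898\right)\right)\right) + 1435075 = \left(2686310 + \left(\sqrt{377565} - -944\right)\right) + 1435075 = \left(2686310 + \left(\sqrt{377565} + 944\right)\right) + 1435075 = \left(2686310 + \left(944 + \sqrt{377565}\right)\right) + 1435075 = \left(2687254 + \sqrt{377565}\right) + 1435075 = 4122329 + \sqrt{377565}$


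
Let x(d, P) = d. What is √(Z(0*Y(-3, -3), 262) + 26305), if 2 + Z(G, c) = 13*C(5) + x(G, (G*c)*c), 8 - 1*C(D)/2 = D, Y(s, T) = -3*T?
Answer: √26381 ≈ 162.42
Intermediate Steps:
C(D) = 16 - 2*D
Z(G, c) = 76 + G (Z(G, c) = -2 + (13*(16 - 2*5) + G) = -2 + (13*(16 - 10) + G) = -2 + (13*6 + G) = -2 + (78 + G) = 76 + G)
√(Z(0*Y(-3, -3), 262) + 26305) = √((76 + 0*(-3*(-3))) + 26305) = √((76 + 0*9) + 26305) = √((76 + 0) + 26305) = √(76 + 26305) = √26381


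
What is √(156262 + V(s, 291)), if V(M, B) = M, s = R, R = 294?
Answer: 2*√39139 ≈ 395.67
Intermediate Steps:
s = 294
√(156262 + V(s, 291)) = √(156262 + 294) = √156556 = 2*√39139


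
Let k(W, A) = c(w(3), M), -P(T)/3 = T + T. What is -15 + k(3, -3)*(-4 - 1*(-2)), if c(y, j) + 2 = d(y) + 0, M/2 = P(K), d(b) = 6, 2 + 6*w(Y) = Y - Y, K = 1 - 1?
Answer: -23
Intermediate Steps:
K = 0
P(T) = -6*T (P(T) = -3*(T + T) = -6*T)
w(Y) = -1/3 (w(Y) = -1/3 + (Y - Y)/6 = -1/3 + (1/6)*0 = -1/3 + 0 = -1/3)
M = 0 (M = 2*(-6*0) = 2*0 = 0)
c(y, j) = 4 (c(y, j) = -2 + (6 + 0) = -2 + 6 = 4)
k(W, A) = 4
-15 + k(3, -3)*(-4 - 1*(-2)) = -15 + 4*(-4 - 1*(-2)) = -15 + 4*(-4 + 2) = -15 + 4*(-2) = -15 - 8 = -23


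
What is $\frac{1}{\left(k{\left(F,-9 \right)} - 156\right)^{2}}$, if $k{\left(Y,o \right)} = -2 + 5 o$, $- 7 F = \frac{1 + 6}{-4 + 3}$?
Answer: $\frac{1}{41209} \approx 2.4267 \cdot 10^{-5}$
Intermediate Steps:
$F = 1$ ($F = - \frac{\left(1 + 6\right) \frac{1}{-4 + 3}}{7} = - \frac{7 \frac{1}{-1}}{7} = - \frac{7 \left(-1\right)}{7} = \left(- \frac{1}{7}\right) \left(-7\right) = 1$)
$\frac{1}{\left(k{\left(F,-9 \right)} - 156\right)^{2}} = \frac{1}{\left(\left(-2 + 5 \left(-9\right)\right) - 156\right)^{2}} = \frac{1}{\left(\left(-2 - 45\right) - 156\right)^{2}} = \frac{1}{\left(-47 - 156\right)^{2}} = \frac{1}{\left(-203\right)^{2}} = \frac{1}{41209}$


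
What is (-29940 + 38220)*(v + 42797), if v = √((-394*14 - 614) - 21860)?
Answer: 354359160 + 24840*I*√3110 ≈ 3.5436e+8 + 1.3853e+6*I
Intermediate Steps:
v = 3*I*√3110 (v = √((-5516 - 614) - 21860) = √(-6130 - 21860) = √(-27990) = 3*I*√3110 ≈ 167.3*I)
(-29940 + 38220)*(v + 42797) = (-29940 + 38220)*(3*I*√3110 + 42797) = 8280*(42797 + 3*I*√3110) = 354359160 + 24840*I*√3110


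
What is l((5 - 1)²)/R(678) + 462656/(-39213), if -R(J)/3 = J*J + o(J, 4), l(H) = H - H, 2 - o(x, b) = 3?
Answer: -462656/39213 ≈ -11.799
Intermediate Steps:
o(x, b) = -1 (o(x, b) = 2 - 1*3 = 2 - 3 = -1)
l(H) = 0
R(J) = 3 - 3*J² (R(J) = -3*(J*J - 1) = -3*(J² - 1) = -3*(-1 + J²) = 3 - 3*J²)
l((5 - 1)²)/R(678) + 462656/(-39213) = 0/(3 - 3*678²) + 462656/(-39213) = 0/(3 - 3*459684) + 462656*(-1/39213) = 0/(3 - 1379052) - 462656/39213 = 0/(-1379049) - 462656/39213 = 0*(-1/1379049) - 462656/39213 = 0 - 462656/39213 = -462656/39213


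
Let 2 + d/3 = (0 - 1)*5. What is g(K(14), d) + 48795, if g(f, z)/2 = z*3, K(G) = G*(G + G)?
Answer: 48669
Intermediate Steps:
K(G) = 2*G² (K(G) = G*(2*G) = 2*G²)
d = -21 (d = -6 + 3*((0 - 1)*5) = -6 + 3*(-1*5) = -6 + 3*(-5) = -6 - 15 = -21)
g(f, z) = 6*z (g(f, z) = 2*(z*3) = 2*(3*z) = 6*z)
g(K(14), d) + 48795 = 6*(-21) + 48795 = -126 + 48795 = 48669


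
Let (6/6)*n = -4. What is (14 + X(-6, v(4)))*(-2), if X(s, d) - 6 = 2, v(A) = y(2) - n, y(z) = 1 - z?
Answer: -44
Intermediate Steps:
n = -4
v(A) = 3 (v(A) = (1 - 1*2) - 1*(-4) = (1 - 2) + 4 = -1 + 4 = 3)
X(s, d) = 8 (X(s, d) = 6 + 2 = 8)
(14 + X(-6, v(4)))*(-2) = (14 + 8)*(-2) = 22*(-2) = -44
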